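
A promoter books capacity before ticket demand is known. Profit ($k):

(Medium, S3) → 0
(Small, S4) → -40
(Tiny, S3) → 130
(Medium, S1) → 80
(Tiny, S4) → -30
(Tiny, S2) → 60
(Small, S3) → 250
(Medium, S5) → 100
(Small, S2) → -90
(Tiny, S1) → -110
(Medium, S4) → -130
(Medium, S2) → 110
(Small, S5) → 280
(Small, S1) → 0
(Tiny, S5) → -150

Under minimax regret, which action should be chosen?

Small

Column bests: S1=80, S2=110, S3=250, S4=-30, S5=280.
Tiny regrets: 190, 50, 120, 0, 430 → max 430
Small regrets: 80, 200, 0, 10, 0 → max 200
Medium regrets: 0, 0, 250, 100, 180 → max 250
Smallest max regret = 200 → Small.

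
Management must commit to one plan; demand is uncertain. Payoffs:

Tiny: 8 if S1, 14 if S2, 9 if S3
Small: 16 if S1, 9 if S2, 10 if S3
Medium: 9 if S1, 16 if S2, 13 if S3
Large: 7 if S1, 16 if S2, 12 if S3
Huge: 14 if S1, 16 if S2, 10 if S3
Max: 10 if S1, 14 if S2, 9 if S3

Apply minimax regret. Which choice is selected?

Huge

Column bests: S1=16, S2=16, S3=13.
Tiny regrets: 8, 2, 4 → max 8
Small regrets: 0, 7, 3 → max 7
Medium regrets: 7, 0, 0 → max 7
Large regrets: 9, 0, 1 → max 9
Huge regrets: 2, 0, 3 → max 3
Max regrets: 6, 2, 4 → max 6
Smallest max regret = 3 → Huge.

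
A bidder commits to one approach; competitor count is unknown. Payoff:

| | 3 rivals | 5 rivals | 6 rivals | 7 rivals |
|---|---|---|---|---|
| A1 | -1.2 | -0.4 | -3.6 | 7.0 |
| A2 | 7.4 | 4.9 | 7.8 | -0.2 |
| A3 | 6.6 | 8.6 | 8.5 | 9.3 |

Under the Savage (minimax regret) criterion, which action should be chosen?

Column bests: 3 rivals=7.4, 5 rivals=8.6, 6 rivals=8.5, 7 rivals=9.3.
A1 regrets: 8.6, 9.0, 12.1, 2.3 → max 12.1
A2 regrets: 0.0, 3.7, 0.7, 9.5 → max 9.5
A3 regrets: 0.8, 0.0, 0.0, 0.0 → max 0.8
Smallest max regret = 0.8 → A3.

A3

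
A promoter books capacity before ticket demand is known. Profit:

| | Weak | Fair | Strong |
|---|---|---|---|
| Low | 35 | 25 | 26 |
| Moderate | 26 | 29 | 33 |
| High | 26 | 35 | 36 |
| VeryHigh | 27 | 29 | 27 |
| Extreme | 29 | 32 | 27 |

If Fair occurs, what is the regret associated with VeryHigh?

6

Best payoff under Fair is 35.
Regret = 35 − 29 = 6.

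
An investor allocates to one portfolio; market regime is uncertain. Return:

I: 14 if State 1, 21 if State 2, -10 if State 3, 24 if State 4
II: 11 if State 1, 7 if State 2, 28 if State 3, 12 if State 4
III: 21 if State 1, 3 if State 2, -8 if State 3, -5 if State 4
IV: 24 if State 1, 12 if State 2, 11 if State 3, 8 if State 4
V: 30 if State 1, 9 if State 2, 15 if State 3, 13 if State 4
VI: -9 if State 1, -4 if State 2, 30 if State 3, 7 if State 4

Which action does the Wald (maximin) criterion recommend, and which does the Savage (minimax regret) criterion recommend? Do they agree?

Row minima: I=-10, II=7, III=-8, IV=8, V=9, VI=-9
Best worst-case = 9 → V.
Column bests: State 1=30, State 2=21, State 3=30, State 4=24.
I regrets: 16, 0, 40, 0 → max 40
II regrets: 19, 14, 2, 12 → max 19
III regrets: 9, 18, 38, 29 → max 38
IV regrets: 6, 9, 19, 16 → max 19
V regrets: 0, 12, 15, 11 → max 15
VI regrets: 39, 25, 0, 17 → max 39
Smallest max regret = 15 → V.

maximin → V; minimax regret → V (agree)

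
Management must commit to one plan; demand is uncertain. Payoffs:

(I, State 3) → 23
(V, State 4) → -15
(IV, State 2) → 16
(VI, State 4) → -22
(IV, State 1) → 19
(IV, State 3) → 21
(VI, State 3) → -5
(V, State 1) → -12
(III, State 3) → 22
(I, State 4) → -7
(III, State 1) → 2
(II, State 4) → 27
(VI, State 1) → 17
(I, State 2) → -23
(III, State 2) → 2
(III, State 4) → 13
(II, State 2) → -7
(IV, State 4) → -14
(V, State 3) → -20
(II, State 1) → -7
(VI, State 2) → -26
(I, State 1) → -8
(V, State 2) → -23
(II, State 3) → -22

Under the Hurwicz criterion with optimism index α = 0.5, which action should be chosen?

I: 0.5·23 + 0.5·(-23) = 0
II: 0.5·27 + 0.5·(-22) = 2.5
III: 0.5·22 + 0.5·2 = 12
IV: 0.5·21 + 0.5·(-14) = 3.5
V: 0.5·(-12) + 0.5·(-23) = -17.5
VI: 0.5·17 + 0.5·(-26) = -4.5
Highest Hurwicz score = 12 → III.

III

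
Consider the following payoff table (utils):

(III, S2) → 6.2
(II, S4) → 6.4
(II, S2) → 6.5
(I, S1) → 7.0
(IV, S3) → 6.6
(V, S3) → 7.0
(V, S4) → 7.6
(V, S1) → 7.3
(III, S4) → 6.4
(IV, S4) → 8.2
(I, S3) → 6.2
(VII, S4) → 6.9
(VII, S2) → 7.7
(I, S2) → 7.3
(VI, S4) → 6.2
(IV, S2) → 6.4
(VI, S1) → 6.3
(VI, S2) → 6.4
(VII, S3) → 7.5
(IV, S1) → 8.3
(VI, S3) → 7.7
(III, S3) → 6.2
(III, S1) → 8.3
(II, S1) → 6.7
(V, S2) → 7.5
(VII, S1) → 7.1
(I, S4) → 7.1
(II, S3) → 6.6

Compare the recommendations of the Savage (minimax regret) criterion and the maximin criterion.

Column bests: S1=8.3, S2=7.7, S3=7.7, S4=8.2.
I regrets: 1.3, 0.4, 1.5, 1.1 → max 1.5
II regrets: 1.6, 1.2, 1.1, 1.8 → max 1.8
III regrets: 0.0, 1.5, 1.5, 1.8 → max 1.8
IV regrets: 0.0, 1.3, 1.1, 0.0 → max 1.3
V regrets: 1.0, 0.2, 0.7, 0.6 → max 1.0
VI regrets: 2.0, 1.3, 0.0, 2.0 → max 2.0
VII regrets: 1.2, 0.0, 0.2, 1.3 → max 1.3
Smallest max regret = 1.0 → V.
Row minima: I=6.2, II=6.4, III=6.2, IV=6.4, V=7.0, VI=6.2, VII=6.9
Best worst-case = 7.0 → V.

minimax regret → V; maximin → V (agree)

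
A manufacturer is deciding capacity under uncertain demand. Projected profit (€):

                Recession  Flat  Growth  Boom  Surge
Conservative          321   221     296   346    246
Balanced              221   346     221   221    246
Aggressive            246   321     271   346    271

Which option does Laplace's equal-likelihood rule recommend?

Row averages: Conservative=286, Balanced=251, Aggressive=291
Highest average = 291 → Aggressive.

Aggressive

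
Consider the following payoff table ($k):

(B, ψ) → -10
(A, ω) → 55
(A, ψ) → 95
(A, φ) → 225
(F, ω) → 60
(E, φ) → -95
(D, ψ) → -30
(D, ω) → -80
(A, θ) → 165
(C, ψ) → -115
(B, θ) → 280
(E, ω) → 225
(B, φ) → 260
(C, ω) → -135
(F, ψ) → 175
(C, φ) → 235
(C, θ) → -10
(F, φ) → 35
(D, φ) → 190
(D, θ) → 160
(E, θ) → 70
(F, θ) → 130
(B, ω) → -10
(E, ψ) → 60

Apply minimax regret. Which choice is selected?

Column bests: θ=280, φ=260, ψ=175, ω=225.
A regrets: 115, 35, 80, 170 → max 170
B regrets: 0, 0, 185, 235 → max 235
C regrets: 290, 25, 290, 360 → max 360
D regrets: 120, 70, 205, 305 → max 305
E regrets: 210, 355, 115, 0 → max 355
F regrets: 150, 225, 0, 165 → max 225
Smallest max regret = 170 → A.

A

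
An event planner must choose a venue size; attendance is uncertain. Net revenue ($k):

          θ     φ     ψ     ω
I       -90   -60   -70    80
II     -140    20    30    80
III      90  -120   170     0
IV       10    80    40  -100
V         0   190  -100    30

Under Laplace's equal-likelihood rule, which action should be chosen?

Row averages: I=-35, II=-2.5, III=35, IV=7.5, V=30
Highest average = 35 → III.

III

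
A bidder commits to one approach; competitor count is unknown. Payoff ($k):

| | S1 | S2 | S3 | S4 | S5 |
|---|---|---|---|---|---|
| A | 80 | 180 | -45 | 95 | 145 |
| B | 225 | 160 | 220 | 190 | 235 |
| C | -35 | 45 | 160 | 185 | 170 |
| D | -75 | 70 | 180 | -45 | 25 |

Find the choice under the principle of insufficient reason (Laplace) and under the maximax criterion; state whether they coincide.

Row averages: A=91, B=206, C=105, D=31
Highest average = 206 → B.
Row maxima: A=180, B=235, C=185, D=180
Best best-case = 235 → B.

laplace → B; maximax → B (agree)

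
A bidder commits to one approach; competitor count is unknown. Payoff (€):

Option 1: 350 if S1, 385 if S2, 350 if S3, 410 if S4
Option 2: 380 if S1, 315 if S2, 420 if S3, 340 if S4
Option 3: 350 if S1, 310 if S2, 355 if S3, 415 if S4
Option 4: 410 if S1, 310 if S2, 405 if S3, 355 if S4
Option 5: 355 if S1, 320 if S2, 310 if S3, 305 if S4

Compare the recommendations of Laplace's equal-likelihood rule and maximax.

Row averages: Option 1=373.75, Option 2=363.75, Option 3=357.5, Option 4=370, Option 5=322.5
Highest average = 373.75 → Option 1.
Row maxima: Option 1=410, Option 2=420, Option 3=415, Option 4=410, Option 5=355
Best best-case = 420 → Option 2.

laplace → Option 1; maximax → Option 2 (disagree)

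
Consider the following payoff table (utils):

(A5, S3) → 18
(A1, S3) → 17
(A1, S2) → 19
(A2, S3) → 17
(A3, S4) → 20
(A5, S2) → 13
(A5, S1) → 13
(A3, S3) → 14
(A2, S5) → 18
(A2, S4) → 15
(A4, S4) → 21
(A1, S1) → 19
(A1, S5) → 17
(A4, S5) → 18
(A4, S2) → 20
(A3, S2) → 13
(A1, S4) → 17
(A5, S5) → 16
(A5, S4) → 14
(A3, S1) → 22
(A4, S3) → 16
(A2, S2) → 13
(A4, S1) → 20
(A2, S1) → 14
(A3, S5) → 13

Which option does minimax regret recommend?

Column bests: S1=22, S2=20, S3=18, S4=21, S5=18.
A1 regrets: 3, 1, 1, 4, 1 → max 4
A2 regrets: 8, 7, 1, 6, 0 → max 8
A3 regrets: 0, 7, 4, 1, 5 → max 7
A4 regrets: 2, 0, 2, 0, 0 → max 2
A5 regrets: 9, 7, 0, 7, 2 → max 9
Smallest max regret = 2 → A4.

A4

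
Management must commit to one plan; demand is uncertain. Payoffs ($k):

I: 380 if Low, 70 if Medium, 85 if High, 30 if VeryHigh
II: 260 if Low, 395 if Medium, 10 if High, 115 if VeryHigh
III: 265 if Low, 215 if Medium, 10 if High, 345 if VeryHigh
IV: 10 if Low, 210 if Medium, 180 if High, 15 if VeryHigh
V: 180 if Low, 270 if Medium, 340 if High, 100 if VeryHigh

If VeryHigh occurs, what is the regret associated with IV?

Best payoff under VeryHigh is 345.
Regret = 345 − 15 = 330.

330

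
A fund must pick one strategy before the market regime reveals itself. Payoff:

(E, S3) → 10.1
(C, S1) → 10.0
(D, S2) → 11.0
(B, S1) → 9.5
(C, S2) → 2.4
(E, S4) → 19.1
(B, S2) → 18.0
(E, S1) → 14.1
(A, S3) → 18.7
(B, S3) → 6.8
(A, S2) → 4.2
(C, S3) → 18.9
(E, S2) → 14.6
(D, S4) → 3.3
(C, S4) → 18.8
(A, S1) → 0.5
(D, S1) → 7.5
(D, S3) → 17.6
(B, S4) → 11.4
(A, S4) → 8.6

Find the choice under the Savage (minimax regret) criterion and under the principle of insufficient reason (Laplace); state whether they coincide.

Column bests: S1=14.1, S2=18.0, S3=18.9, S4=19.1.
A regrets: 13.6, 13.8, 0.2, 10.5 → max 13.8
B regrets: 4.6, 0.0, 12.1, 7.7 → max 12.1
C regrets: 4.1, 15.6, 0.0, 0.3 → max 15.6
D regrets: 6.6, 7.0, 1.3, 15.8 → max 15.8
E regrets: 0.0, 3.4, 8.8, 0.0 → max 8.8
Smallest max regret = 8.8 → E.
Row averages: A=8, B=11.425, C=12.525, D=9.85, E=14.475
Highest average = 14.475 → E.

minimax regret → E; laplace → E (agree)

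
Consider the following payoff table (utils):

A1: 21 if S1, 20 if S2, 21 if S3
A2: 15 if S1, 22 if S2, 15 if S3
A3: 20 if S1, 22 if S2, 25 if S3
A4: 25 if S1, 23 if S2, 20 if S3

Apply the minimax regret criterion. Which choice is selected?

Column bests: S1=25, S2=23, S3=25.
A1 regrets: 4, 3, 4 → max 4
A2 regrets: 10, 1, 10 → max 10
A3 regrets: 5, 1, 0 → max 5
A4 regrets: 0, 0, 5 → max 5
Smallest max regret = 4 → A1.

A1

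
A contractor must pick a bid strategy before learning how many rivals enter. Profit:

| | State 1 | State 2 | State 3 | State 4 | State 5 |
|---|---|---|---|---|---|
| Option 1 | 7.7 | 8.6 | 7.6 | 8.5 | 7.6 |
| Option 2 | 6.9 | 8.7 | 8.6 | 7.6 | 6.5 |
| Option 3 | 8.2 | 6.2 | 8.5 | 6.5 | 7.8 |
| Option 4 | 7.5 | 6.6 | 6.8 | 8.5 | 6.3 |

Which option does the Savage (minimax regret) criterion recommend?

Option 1

Column bests: State 1=8.2, State 2=8.7, State 3=8.6, State 4=8.5, State 5=7.8.
Option 1 regrets: 0.5, 0.1, 1.0, 0.0, 0.2 → max 1.0
Option 2 regrets: 1.3, 0.0, 0.0, 0.9, 1.3 → max 1.3
Option 3 regrets: 0.0, 2.5, 0.1, 2.0, 0.0 → max 2.5
Option 4 regrets: 0.7, 2.1, 1.8, 0.0, 1.5 → max 2.1
Smallest max regret = 1.0 → Option 1.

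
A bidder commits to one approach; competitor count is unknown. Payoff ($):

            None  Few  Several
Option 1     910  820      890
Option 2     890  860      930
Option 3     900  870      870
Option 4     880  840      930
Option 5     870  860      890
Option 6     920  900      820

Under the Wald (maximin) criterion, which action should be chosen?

Option 3

Row minima: Option 1=820, Option 2=860, Option 3=870, Option 4=840, Option 5=860, Option 6=820
Best worst-case = 870 → Option 3.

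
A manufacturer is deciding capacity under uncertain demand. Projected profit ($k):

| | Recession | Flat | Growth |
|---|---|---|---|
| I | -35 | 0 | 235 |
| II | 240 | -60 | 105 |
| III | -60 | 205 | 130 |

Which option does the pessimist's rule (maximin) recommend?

Row minima: I=-35, II=-60, III=-60
Best worst-case = -35 → I.

I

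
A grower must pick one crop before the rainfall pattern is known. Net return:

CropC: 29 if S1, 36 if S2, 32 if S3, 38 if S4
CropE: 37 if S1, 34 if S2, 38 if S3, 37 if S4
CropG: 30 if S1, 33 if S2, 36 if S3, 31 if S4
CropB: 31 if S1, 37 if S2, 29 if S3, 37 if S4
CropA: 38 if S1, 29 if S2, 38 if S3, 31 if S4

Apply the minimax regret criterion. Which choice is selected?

CropE

Column bests: S1=38, S2=37, S3=38, S4=38.
CropC regrets: 9, 1, 6, 0 → max 9
CropE regrets: 1, 3, 0, 1 → max 3
CropG regrets: 8, 4, 2, 7 → max 8
CropB regrets: 7, 0, 9, 1 → max 9
CropA regrets: 0, 8, 0, 7 → max 8
Smallest max regret = 3 → CropE.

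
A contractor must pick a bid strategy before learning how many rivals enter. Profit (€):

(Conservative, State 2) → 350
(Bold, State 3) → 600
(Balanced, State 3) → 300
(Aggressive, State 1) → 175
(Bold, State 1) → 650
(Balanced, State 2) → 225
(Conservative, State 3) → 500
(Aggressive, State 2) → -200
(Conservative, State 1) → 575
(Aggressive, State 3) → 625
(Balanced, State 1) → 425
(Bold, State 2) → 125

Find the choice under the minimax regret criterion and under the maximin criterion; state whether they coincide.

minimax regret → Conservative; maximin → Conservative (agree)

Column bests: State 1=650, State 2=350, State 3=625.
Conservative regrets: 75, 0, 125 → max 125
Balanced regrets: 225, 125, 325 → max 325
Aggressive regrets: 475, 550, 0 → max 550
Bold regrets: 0, 225, 25 → max 225
Smallest max regret = 125 → Conservative.
Row minima: Conservative=350, Balanced=225, Aggressive=-200, Bold=125
Best worst-case = 350 → Conservative.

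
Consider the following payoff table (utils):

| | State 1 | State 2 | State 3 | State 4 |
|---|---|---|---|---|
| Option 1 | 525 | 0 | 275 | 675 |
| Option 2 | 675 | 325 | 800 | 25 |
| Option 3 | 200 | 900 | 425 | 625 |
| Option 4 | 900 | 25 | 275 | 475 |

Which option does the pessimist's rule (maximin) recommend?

Row minima: Option 1=0, Option 2=25, Option 3=200, Option 4=25
Best worst-case = 200 → Option 3.

Option 3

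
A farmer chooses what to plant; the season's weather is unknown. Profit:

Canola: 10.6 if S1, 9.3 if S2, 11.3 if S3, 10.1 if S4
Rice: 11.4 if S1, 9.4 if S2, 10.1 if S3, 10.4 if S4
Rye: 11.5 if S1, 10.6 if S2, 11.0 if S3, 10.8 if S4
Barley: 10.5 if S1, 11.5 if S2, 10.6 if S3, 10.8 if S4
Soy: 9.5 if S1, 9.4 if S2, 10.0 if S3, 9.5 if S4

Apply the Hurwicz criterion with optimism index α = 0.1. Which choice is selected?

Canola: 0.1·11.3 + 0.9·9.3 = 9.5
Rice: 0.1·11.4 + 0.9·9.4 = 9.6
Rye: 0.1·11.5 + 0.9·10.6 = 10.69
Barley: 0.1·11.5 + 0.9·10.5 = 10.6
Soy: 0.1·10.0 + 0.9·9.4 = 9.46
Highest Hurwicz score = 10.69 → Rye.

Rye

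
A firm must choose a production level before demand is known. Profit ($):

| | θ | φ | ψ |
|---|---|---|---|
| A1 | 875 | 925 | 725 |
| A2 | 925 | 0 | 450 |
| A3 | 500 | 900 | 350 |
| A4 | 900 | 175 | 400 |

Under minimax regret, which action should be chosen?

Column bests: θ=925, φ=925, ψ=725.
A1 regrets: 50, 0, 0 → max 50
A2 regrets: 0, 925, 275 → max 925
A3 regrets: 425, 25, 375 → max 425
A4 regrets: 25, 750, 325 → max 750
Smallest max regret = 50 → A1.

A1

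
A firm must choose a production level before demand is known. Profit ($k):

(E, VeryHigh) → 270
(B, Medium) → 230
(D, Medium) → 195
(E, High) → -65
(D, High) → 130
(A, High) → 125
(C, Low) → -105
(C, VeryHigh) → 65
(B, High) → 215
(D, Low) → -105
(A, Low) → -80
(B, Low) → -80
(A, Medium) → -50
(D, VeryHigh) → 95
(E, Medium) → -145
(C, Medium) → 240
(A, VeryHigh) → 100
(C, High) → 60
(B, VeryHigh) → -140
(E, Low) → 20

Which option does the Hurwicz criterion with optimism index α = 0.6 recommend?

E

A: 0.6·125 + 0.4·(-80) = 43
B: 0.6·230 + 0.4·(-140) = 82
C: 0.6·240 + 0.4·(-105) = 102
D: 0.6·195 + 0.4·(-105) = 75
E: 0.6·270 + 0.4·(-145) = 104
Highest Hurwicz score = 104 → E.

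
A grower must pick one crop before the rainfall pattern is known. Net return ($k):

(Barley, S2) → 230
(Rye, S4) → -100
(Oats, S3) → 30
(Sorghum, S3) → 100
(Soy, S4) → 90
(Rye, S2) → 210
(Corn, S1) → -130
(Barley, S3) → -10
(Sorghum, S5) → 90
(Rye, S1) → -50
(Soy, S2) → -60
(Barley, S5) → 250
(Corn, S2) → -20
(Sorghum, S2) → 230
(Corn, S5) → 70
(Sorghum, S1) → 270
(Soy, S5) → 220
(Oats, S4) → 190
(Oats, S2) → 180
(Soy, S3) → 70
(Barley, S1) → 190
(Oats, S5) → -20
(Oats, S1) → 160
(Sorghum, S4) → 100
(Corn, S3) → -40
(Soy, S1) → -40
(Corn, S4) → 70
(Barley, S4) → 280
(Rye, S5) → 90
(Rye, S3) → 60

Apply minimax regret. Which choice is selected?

Column bests: S1=270, S2=230, S3=100, S4=280, S5=250.
Corn regrets: 400, 250, 140, 210, 180 → max 400
Rye regrets: 320, 20, 40, 380, 160 → max 380
Soy regrets: 310, 290, 30, 190, 30 → max 310
Sorghum regrets: 0, 0, 0, 180, 160 → max 180
Barley regrets: 80, 0, 110, 0, 0 → max 110
Oats regrets: 110, 50, 70, 90, 270 → max 270
Smallest max regret = 110 → Barley.

Barley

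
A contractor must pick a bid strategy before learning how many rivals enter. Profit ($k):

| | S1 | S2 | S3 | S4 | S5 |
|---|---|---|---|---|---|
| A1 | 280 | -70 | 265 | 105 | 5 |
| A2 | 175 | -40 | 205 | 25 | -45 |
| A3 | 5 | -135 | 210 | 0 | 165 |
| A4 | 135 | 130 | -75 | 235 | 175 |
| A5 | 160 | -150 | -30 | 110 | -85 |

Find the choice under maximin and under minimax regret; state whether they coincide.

Row minima: A1=-70, A2=-45, A3=-135, A4=-75, A5=-150
Best worst-case = -45 → A2.
Column bests: S1=280, S2=130, S3=265, S4=235, S5=175.
A1 regrets: 0, 200, 0, 130, 170 → max 200
A2 regrets: 105, 170, 60, 210, 220 → max 220
A3 regrets: 275, 265, 55, 235, 10 → max 275
A4 regrets: 145, 0, 340, 0, 0 → max 340
A5 regrets: 120, 280, 295, 125, 260 → max 295
Smallest max regret = 200 → A1.

maximin → A2; minimax regret → A1 (disagree)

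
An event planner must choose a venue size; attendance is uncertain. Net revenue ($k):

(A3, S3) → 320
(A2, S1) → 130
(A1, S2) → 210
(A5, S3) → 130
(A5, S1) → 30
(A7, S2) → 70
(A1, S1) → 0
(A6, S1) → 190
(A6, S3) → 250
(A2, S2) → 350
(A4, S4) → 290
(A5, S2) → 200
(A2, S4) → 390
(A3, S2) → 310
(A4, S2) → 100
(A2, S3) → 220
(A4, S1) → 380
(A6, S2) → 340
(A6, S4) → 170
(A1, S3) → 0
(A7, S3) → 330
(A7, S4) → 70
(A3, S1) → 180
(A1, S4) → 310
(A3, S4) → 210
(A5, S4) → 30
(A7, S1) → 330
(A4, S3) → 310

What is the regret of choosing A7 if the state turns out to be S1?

50

Best payoff under S1 is 380.
Regret = 380 − 330 = 50.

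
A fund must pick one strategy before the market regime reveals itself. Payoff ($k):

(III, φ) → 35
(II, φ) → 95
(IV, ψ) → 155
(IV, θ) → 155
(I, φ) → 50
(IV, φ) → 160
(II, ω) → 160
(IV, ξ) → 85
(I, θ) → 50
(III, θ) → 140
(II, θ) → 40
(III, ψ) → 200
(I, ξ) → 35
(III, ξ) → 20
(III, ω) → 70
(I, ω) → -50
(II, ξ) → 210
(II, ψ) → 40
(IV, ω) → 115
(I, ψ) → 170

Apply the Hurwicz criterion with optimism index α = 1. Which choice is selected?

I: 1·170 + 0·(-50) = 170
II: 1·210 + 0·40 = 210
III: 1·200 + 0·20 = 200
IV: 1·160 + 0·85 = 160
Highest Hurwicz score = 210 → II.

II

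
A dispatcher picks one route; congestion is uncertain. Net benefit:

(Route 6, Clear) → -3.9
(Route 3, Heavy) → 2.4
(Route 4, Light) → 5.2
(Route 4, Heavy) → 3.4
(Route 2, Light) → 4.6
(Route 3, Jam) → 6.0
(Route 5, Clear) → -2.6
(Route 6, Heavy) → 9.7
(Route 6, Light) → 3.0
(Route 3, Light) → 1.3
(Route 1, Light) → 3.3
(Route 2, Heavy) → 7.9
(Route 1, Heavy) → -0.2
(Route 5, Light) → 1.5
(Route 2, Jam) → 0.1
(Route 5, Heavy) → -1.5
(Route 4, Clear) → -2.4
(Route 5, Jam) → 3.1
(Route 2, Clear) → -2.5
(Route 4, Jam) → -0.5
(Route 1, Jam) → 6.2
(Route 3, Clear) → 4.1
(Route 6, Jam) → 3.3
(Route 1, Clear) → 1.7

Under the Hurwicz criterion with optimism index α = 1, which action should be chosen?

Route 6

Route 1: 1·6.2 + 0·(-0.2) = 6.2
Route 2: 1·7.9 + 0·(-2.5) = 7.9
Route 3: 1·6.0 + 0·1.3 = 6
Route 4: 1·5.2 + 0·(-2.4) = 5.2
Route 5: 1·3.1 + 0·(-2.6) = 3.1
Route 6: 1·9.7 + 0·(-3.9) = 9.7
Highest Hurwicz score = 9.7 → Route 6.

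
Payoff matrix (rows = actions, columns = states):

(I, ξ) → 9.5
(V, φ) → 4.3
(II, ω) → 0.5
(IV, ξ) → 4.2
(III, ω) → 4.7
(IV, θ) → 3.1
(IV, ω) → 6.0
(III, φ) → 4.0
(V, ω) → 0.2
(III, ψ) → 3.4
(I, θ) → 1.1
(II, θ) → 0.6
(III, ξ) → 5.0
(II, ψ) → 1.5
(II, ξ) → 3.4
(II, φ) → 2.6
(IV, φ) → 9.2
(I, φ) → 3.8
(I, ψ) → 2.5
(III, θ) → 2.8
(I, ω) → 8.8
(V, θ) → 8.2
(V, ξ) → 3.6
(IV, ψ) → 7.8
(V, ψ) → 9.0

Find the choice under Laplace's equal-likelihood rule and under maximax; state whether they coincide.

Row averages: I=5.14, II=1.72, III=3.98, IV=6.06, V=5.06
Highest average = 6.06 → IV.
Row maxima: I=9.5, II=3.4, III=5.0, IV=9.2, V=9.0
Best best-case = 9.5 → I.

laplace → IV; maximax → I (disagree)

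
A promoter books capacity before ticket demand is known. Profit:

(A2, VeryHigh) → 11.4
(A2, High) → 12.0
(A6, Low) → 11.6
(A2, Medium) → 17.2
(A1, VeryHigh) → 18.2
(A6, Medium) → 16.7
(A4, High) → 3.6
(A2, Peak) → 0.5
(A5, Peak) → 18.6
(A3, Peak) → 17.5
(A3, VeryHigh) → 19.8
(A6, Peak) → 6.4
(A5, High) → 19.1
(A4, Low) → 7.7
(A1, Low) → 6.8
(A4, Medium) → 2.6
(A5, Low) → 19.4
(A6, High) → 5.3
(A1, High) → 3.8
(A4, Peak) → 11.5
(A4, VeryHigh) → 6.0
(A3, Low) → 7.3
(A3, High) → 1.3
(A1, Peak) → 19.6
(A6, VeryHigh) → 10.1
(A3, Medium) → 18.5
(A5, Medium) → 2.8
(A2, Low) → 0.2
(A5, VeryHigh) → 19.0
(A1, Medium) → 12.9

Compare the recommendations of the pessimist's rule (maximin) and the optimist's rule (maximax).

Row minima: A1=3.8, A2=0.2, A3=1.3, A4=2.6, A5=2.8, A6=5.3
Best worst-case = 5.3 → A6.
Row maxima: A1=19.6, A2=17.2, A3=19.8, A4=11.5, A5=19.4, A6=16.7
Best best-case = 19.8 → A3.

maximin → A6; maximax → A3 (disagree)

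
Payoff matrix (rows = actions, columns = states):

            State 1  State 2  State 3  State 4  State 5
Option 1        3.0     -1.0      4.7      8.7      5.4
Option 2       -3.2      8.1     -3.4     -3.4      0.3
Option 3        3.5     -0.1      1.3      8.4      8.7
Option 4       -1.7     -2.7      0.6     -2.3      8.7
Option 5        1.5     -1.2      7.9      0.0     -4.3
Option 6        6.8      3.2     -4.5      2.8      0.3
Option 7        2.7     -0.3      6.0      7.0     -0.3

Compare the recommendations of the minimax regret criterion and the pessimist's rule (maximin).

minimax regret → Option 3; maximin → Option 3 (agree)

Column bests: State 1=6.8, State 2=8.1, State 3=7.9, State 4=8.7, State 5=8.7.
Option 1 regrets: 3.8, 9.1, 3.2, 0.0, 3.3 → max 9.1
Option 2 regrets: 10.0, 0.0, 11.3, 12.1, 8.4 → max 12.1
Option 3 regrets: 3.3, 8.2, 6.6, 0.3, 0.0 → max 8.2
Option 4 regrets: 8.5, 10.8, 7.3, 11.0, 0.0 → max 11.0
Option 5 regrets: 5.3, 9.3, 0.0, 8.7, 13.0 → max 13.0
Option 6 regrets: 0.0, 4.9, 12.4, 5.9, 8.4 → max 12.4
Option 7 regrets: 4.1, 8.4, 1.9, 1.7, 9.0 → max 9.0
Smallest max regret = 8.2 → Option 3.
Row minima: Option 1=-1.0, Option 2=-3.4, Option 3=-0.1, Option 4=-2.7, Option 5=-4.3, Option 6=-4.5, Option 7=-0.3
Best worst-case = -0.1 → Option 3.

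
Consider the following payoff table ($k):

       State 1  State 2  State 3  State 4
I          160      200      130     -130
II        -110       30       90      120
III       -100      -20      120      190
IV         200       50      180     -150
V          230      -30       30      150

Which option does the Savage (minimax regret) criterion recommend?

V

Column bests: State 1=230, State 2=200, State 3=180, State 4=190.
I regrets: 70, 0, 50, 320 → max 320
II regrets: 340, 170, 90, 70 → max 340
III regrets: 330, 220, 60, 0 → max 330
IV regrets: 30, 150, 0, 340 → max 340
V regrets: 0, 230, 150, 40 → max 230
Smallest max regret = 230 → V.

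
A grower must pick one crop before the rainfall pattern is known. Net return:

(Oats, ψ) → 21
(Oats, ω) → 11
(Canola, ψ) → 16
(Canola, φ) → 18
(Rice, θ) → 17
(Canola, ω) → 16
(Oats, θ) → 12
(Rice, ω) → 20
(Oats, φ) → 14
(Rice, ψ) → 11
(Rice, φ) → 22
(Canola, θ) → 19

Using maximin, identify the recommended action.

Canola

Row minima: Rice=11, Oats=11, Canola=16
Best worst-case = 16 → Canola.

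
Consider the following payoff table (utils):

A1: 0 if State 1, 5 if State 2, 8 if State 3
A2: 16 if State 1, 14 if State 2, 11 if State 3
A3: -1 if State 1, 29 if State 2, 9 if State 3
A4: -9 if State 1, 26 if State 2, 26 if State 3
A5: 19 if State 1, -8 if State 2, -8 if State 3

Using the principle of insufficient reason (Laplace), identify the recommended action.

Row averages: A1=13/3, A2=41/3, A3=37/3, A4=43/3, A5=1
Highest average = 43/3 → A4.

A4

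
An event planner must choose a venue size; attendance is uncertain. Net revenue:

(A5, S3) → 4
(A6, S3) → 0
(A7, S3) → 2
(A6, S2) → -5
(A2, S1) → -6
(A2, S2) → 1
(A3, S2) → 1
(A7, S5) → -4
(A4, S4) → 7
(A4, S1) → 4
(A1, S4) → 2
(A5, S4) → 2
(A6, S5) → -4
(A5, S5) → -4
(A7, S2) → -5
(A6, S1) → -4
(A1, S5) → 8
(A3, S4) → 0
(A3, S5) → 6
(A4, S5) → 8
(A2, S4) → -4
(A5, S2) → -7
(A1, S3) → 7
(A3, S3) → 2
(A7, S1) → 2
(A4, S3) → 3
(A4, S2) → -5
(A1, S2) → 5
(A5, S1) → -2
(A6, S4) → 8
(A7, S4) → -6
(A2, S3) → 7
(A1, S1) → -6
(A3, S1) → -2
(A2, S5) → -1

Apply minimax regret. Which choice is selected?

Column bests: S1=4, S2=5, S3=7, S4=8, S5=8.
A1 regrets: 10, 0, 0, 6, 0 → max 10
A2 regrets: 10, 4, 0, 12, 9 → max 12
A3 regrets: 6, 4, 5, 8, 2 → max 8
A4 regrets: 0, 10, 4, 1, 0 → max 10
A5 regrets: 6, 12, 3, 6, 12 → max 12
A6 regrets: 8, 10, 7, 0, 12 → max 12
A7 regrets: 2, 10, 5, 14, 12 → max 14
Smallest max regret = 8 → A3.

A3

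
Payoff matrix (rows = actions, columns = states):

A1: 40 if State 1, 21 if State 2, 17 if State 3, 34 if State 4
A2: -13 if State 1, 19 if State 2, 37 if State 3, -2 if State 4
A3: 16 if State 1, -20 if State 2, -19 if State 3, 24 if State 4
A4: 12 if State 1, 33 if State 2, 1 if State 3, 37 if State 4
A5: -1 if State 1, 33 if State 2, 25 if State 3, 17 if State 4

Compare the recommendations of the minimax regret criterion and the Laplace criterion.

Column bests: State 1=40, State 2=33, State 3=37, State 4=37.
A1 regrets: 0, 12, 20, 3 → max 20
A2 regrets: 53, 14, 0, 39 → max 53
A3 regrets: 24, 53, 56, 13 → max 56
A4 regrets: 28, 0, 36, 0 → max 36
A5 regrets: 41, 0, 12, 20 → max 41
Smallest max regret = 20 → A1.
Row averages: A1=28, A2=10.25, A3=0.25, A4=20.75, A5=18.5
Highest average = 28 → A1.

minimax regret → A1; laplace → A1 (agree)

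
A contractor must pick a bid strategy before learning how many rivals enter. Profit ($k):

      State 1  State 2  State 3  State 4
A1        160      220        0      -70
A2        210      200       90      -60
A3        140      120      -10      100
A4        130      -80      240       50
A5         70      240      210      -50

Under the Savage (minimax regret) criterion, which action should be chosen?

A5

Column bests: State 1=210, State 2=240, State 3=240, State 4=100.
A1 regrets: 50, 20, 240, 170 → max 240
A2 regrets: 0, 40, 150, 160 → max 160
A3 regrets: 70, 120, 250, 0 → max 250
A4 regrets: 80, 320, 0, 50 → max 320
A5 regrets: 140, 0, 30, 150 → max 150
Smallest max regret = 150 → A5.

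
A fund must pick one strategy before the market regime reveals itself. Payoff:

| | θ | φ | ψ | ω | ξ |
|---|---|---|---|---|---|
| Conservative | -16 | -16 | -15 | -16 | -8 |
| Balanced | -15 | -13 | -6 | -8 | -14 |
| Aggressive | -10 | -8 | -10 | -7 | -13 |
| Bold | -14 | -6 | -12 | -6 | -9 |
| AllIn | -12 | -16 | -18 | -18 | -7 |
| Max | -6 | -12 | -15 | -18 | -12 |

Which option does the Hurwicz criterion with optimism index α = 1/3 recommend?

Aggressive

Conservative: 1/3·(-8) + 2/3·(-16) = -40/3
Balanced: 1/3·(-6) + 2/3·(-15) = -12
Aggressive: 1/3·(-7) + 2/3·(-13) = -11
Bold: 1/3·(-6) + 2/3·(-14) = -34/3
AllIn: 1/3·(-7) + 2/3·(-18) = -43/3
Max: 1/3·(-6) + 2/3·(-18) = -14
Highest Hurwicz score = -11 → Aggressive.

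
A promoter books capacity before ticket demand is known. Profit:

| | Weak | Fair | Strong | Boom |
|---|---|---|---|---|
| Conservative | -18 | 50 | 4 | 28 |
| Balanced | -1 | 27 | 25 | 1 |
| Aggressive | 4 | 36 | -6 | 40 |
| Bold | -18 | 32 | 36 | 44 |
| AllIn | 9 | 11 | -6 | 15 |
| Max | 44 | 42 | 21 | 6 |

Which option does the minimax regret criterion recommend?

Column bests: Weak=44, Fair=50, Strong=36, Boom=44.
Conservative regrets: 62, 0, 32, 16 → max 62
Balanced regrets: 45, 23, 11, 43 → max 45
Aggressive regrets: 40, 14, 42, 4 → max 42
Bold regrets: 62, 18, 0, 0 → max 62
AllIn regrets: 35, 39, 42, 29 → max 42
Max regrets: 0, 8, 15, 38 → max 38
Smallest max regret = 38 → Max.

Max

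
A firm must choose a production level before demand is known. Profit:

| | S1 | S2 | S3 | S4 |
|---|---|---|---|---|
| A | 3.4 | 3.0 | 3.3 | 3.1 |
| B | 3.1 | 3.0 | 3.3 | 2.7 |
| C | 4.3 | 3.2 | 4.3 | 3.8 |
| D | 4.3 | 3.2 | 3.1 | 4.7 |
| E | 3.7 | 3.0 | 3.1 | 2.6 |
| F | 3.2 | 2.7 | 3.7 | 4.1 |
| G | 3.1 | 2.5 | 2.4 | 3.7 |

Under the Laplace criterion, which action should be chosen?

C

Row averages: A=3.2, B=3.025, C=3.9, D=3.825, E=3.1, F=3.425, G=2.925
Highest average = 3.9 → C.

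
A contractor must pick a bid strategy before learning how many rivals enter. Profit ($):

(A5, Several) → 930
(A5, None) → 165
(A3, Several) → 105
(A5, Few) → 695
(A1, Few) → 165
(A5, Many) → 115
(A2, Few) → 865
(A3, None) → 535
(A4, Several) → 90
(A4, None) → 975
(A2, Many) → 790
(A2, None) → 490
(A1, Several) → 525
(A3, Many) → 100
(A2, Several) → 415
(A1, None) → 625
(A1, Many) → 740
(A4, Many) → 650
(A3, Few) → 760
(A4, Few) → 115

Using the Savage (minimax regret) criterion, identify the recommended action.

A2

Column bests: None=975, Few=865, Several=930, Many=790.
A1 regrets: 350, 700, 405, 50 → max 700
A2 regrets: 485, 0, 515, 0 → max 515
A3 regrets: 440, 105, 825, 690 → max 825
A4 regrets: 0, 750, 840, 140 → max 840
A5 regrets: 810, 170, 0, 675 → max 810
Smallest max regret = 515 → A2.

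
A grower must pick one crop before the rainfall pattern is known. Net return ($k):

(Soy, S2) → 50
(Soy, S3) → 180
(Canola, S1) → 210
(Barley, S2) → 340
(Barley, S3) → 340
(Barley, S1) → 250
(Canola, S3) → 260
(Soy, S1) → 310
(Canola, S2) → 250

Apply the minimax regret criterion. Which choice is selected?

Column bests: S1=310, S2=340, S3=340.
Barley regrets: 60, 0, 0 → max 60
Canola regrets: 100, 90, 80 → max 100
Soy regrets: 0, 290, 160 → max 290
Smallest max regret = 60 → Barley.

Barley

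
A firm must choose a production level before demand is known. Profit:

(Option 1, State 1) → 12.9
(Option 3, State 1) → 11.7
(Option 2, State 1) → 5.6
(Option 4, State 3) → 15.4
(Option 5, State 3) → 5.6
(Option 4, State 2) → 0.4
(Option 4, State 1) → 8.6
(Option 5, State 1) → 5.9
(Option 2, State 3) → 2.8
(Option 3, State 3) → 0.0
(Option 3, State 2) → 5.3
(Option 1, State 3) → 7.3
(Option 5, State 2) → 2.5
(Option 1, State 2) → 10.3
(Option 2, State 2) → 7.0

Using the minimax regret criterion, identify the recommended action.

Option 1

Column bests: State 1=12.9, State 2=10.3, State 3=15.4.
Option 1 regrets: 0.0, 0.0, 8.1 → max 8.1
Option 2 regrets: 7.3, 3.3, 12.6 → max 12.6
Option 3 regrets: 1.2, 5.0, 15.4 → max 15.4
Option 4 regrets: 4.3, 9.9, 0.0 → max 9.9
Option 5 regrets: 7.0, 7.8, 9.8 → max 9.8
Smallest max regret = 8.1 → Option 1.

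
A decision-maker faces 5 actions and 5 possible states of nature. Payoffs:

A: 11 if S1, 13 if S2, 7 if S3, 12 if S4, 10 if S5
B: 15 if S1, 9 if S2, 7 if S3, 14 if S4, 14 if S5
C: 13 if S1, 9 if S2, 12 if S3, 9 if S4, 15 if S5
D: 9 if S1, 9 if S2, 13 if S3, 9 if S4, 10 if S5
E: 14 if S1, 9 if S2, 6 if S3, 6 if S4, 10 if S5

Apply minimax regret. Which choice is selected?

Column bests: S1=15, S2=13, S3=13, S4=14, S5=15.
A regrets: 4, 0, 6, 2, 5 → max 6
B regrets: 0, 4, 6, 0, 1 → max 6
C regrets: 2, 4, 1, 5, 0 → max 5
D regrets: 6, 4, 0, 5, 5 → max 6
E regrets: 1, 4, 7, 8, 5 → max 8
Smallest max regret = 5 → C.

C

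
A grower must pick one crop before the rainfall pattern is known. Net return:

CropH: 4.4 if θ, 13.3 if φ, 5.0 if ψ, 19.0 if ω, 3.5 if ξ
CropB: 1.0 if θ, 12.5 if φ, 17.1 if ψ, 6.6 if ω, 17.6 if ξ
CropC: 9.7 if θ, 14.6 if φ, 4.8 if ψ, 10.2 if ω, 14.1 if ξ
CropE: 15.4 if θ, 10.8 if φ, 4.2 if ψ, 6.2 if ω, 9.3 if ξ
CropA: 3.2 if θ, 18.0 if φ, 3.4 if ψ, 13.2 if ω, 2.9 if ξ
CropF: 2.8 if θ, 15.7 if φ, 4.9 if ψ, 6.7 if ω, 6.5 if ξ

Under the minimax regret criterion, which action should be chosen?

Column bests: θ=15.4, φ=18.0, ψ=17.1, ω=19.0, ξ=17.6.
CropH regrets: 11.0, 4.7, 12.1, 0.0, 14.1 → max 14.1
CropB regrets: 14.4, 5.5, 0.0, 12.4, 0.0 → max 14.4
CropC regrets: 5.7, 3.4, 12.3, 8.8, 3.5 → max 12.3
CropE regrets: 0.0, 7.2, 12.9, 12.8, 8.3 → max 12.9
CropA regrets: 12.2, 0.0, 13.7, 5.8, 14.7 → max 14.7
CropF regrets: 12.6, 2.3, 12.2, 12.3, 11.1 → max 12.6
Smallest max regret = 12.3 → CropC.

CropC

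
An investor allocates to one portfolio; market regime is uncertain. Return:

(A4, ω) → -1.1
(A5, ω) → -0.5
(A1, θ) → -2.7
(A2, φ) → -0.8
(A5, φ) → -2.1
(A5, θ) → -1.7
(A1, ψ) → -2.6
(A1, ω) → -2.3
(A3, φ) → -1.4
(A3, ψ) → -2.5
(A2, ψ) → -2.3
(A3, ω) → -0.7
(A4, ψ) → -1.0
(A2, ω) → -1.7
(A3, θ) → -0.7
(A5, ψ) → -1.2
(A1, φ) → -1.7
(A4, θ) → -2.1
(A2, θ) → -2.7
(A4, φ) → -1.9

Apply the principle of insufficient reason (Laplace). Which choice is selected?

A3

Row averages: A1=-2.325, A2=-1.875, A3=-1.325, A4=-1.525, A5=-1.375
Highest average = -1.325 → A3.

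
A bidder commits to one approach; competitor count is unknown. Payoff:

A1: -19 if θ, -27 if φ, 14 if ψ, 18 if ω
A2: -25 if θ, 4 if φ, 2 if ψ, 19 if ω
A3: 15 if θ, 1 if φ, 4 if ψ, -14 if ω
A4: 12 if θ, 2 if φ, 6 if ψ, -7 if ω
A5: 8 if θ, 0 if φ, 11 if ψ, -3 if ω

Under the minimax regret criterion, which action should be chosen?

A5

Column bests: θ=15, φ=4, ψ=14, ω=19.
A1 regrets: 34, 31, 0, 1 → max 34
A2 regrets: 40, 0, 12, 0 → max 40
A3 regrets: 0, 3, 10, 33 → max 33
A4 regrets: 3, 2, 8, 26 → max 26
A5 regrets: 7, 4, 3, 22 → max 22
Smallest max regret = 22 → A5.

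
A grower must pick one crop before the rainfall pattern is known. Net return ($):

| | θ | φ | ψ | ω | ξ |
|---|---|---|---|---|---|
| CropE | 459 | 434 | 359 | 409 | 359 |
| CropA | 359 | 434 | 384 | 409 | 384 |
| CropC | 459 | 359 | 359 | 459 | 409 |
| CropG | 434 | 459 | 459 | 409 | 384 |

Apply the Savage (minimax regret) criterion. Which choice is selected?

Column bests: θ=459, φ=459, ψ=459, ω=459, ξ=409.
CropE regrets: 0, 25, 100, 50, 50 → max 100
CropA regrets: 100, 25, 75, 50, 25 → max 100
CropC regrets: 0, 100, 100, 0, 0 → max 100
CropG regrets: 25, 0, 0, 50, 25 → max 50
Smallest max regret = 50 → CropG.

CropG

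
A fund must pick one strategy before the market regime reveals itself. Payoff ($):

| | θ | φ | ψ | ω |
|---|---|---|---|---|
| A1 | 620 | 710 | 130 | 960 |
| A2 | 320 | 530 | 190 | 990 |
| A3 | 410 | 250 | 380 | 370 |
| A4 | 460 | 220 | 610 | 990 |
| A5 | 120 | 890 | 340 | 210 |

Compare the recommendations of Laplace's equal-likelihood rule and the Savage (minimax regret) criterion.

laplace → A1; minimax regret → A2 (disagree)

Row averages: A1=605, A2=507.5, A3=352.5, A4=570, A5=390
Highest average = 605 → A1.
Column bests: θ=620, φ=890, ψ=610, ω=990.
A1 regrets: 0, 180, 480, 30 → max 480
A2 regrets: 300, 360, 420, 0 → max 420
A3 regrets: 210, 640, 230, 620 → max 640
A4 regrets: 160, 670, 0, 0 → max 670
A5 regrets: 500, 0, 270, 780 → max 780
Smallest max regret = 420 → A2.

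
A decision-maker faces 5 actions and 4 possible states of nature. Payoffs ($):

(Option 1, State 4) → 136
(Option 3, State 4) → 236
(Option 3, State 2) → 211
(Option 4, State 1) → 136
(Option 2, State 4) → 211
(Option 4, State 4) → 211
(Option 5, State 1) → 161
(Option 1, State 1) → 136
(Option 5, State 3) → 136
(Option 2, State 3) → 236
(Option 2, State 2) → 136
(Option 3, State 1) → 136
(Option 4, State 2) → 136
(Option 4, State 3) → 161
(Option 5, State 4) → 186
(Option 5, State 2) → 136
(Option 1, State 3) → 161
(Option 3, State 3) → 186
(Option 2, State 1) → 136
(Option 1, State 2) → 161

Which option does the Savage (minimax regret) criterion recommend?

Option 3

Column bests: State 1=161, State 2=211, State 3=236, State 4=236.
Option 1 regrets: 25, 50, 75, 100 → max 100
Option 2 regrets: 25, 75, 0, 25 → max 75
Option 3 regrets: 25, 0, 50, 0 → max 50
Option 4 regrets: 25, 75, 75, 25 → max 75
Option 5 regrets: 0, 75, 100, 50 → max 100
Smallest max regret = 50 → Option 3.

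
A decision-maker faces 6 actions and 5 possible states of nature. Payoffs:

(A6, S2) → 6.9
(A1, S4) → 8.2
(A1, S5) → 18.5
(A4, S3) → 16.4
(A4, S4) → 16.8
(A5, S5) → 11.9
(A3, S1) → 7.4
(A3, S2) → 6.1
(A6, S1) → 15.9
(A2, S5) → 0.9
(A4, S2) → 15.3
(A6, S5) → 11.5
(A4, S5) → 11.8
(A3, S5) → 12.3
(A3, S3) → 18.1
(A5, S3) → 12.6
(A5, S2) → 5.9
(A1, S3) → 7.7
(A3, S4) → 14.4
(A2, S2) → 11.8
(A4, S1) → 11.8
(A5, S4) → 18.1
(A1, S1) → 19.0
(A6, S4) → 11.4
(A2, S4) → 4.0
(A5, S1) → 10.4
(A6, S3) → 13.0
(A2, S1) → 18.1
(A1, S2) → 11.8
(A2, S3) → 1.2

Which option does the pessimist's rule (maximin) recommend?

A4

Row minima: A1=7.7, A2=0.9, A3=6.1, A4=11.8, A5=5.9, A6=6.9
Best worst-case = 11.8 → A4.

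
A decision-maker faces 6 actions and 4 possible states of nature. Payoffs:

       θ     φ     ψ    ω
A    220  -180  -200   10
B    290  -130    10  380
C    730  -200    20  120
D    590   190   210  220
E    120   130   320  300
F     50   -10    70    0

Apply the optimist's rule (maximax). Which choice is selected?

C

Row maxima: A=220, B=380, C=730, D=590, E=320, F=70
Best best-case = 730 → C.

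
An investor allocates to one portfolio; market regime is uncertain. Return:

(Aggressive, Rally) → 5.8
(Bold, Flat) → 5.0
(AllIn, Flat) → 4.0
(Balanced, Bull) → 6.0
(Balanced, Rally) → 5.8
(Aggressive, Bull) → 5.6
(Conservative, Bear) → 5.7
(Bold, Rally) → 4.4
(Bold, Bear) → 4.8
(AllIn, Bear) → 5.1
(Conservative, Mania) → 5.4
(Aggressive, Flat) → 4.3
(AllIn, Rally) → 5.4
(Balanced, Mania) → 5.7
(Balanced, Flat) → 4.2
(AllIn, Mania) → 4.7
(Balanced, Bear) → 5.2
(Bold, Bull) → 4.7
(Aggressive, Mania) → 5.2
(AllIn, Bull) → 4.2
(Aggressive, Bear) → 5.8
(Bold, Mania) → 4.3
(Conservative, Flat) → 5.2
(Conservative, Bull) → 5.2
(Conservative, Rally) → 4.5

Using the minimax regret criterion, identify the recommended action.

Aggressive

Column bests: Bear=5.8, Flat=5.2, Bull=6.0, Rally=5.8, Mania=5.7.
Conservative regrets: 0.1, 0.0, 0.8, 1.3, 0.3 → max 1.3
Balanced regrets: 0.6, 1.0, 0.0, 0.0, 0.0 → max 1.0
Aggressive regrets: 0.0, 0.9, 0.4, 0.0, 0.5 → max 0.9
Bold regrets: 1.0, 0.2, 1.3, 1.4, 1.4 → max 1.4
AllIn regrets: 0.7, 1.2, 1.8, 0.4, 1.0 → max 1.8
Smallest max regret = 0.9 → Aggressive.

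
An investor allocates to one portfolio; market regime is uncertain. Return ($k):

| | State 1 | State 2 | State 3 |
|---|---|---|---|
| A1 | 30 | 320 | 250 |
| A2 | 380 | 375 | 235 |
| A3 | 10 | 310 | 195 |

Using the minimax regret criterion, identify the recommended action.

Column bests: State 1=380, State 2=375, State 3=250.
A1 regrets: 350, 55, 0 → max 350
A2 regrets: 0, 0, 15 → max 15
A3 regrets: 370, 65, 55 → max 370
Smallest max regret = 15 → A2.

A2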